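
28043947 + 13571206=41615153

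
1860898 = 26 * 71573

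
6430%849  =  487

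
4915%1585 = 160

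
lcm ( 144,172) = 6192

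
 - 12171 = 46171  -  58342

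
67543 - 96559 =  - 29016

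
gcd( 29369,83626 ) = 1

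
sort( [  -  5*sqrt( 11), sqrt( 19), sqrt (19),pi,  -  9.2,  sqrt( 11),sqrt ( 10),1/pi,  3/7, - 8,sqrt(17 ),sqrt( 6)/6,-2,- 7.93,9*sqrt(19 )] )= [-5*sqrt(11), - 9.2, - 8 ,-7.93,-2,1/pi,sqrt( 6)/6,3/7, pi, sqrt( 10 ), sqrt(11), sqrt( 17),  sqrt(19 ),sqrt( 19),9*sqrt( 19 )]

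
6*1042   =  6252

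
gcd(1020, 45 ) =15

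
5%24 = 5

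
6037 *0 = 0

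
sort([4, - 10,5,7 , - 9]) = [-10, - 9,4,5,7 ]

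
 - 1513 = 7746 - 9259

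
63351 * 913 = 57839463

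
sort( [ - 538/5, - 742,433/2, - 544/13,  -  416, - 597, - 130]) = [ - 742, - 597,-416,-130, - 538/5,-544/13, 433/2] 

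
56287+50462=106749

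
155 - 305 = -150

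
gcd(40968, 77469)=3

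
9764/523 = 9764/523= 18.67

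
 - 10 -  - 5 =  - 5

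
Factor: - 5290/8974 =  - 2645/4487 = - 5^1*7^( - 1)*23^2*641^( -1)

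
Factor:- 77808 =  -2^4*3^1*1621^1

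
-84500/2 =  - 42250= -42250.00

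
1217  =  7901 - 6684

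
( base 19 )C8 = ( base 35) 6q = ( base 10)236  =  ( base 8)354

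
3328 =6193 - 2865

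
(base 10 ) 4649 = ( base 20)BC9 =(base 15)159e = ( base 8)11051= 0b1001000101001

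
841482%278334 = 6480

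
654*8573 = 5606742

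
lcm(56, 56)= 56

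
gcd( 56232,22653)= 9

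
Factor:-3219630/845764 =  - 2^( - 1 )*3^1*5^1 * 17^1*59^1*107^1 * 211441^( - 1 ) = -1609815/422882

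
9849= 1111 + 8738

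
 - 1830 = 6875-8705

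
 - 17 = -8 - 9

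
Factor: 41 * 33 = 1353 = 3^1*11^1*41^1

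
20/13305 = 4/2661 = 0.00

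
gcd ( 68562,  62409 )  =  879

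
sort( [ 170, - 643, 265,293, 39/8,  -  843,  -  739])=[ - 843, - 739, - 643,39/8,170,265, 293]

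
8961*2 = 17922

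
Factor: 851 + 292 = 3^2* 127^1=1143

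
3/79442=3/79442 = 0.00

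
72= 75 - 3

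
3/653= 3/653 = 0.00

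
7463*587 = 4380781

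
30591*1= 30591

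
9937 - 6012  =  3925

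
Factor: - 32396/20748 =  - 3^(- 1) * 19^( - 1 )*89^1 = - 89/57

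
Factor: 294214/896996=147107/448498 = 2^( - 1)*67^(-1)*3347^( - 1)*147107^1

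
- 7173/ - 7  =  1024 + 5/7 = 1024.71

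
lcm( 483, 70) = 4830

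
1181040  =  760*1554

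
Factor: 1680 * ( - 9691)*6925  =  -2^4 * 3^1 * 5^3*7^1*11^1*277^1*881^1 = - 112745094000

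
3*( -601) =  - 1803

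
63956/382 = 31978/191   =  167.42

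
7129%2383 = 2363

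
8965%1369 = 751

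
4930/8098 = 2465/4049 = 0.61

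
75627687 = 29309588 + 46318099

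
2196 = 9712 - 7516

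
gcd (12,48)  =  12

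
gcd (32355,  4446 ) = 9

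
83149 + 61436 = 144585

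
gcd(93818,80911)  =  1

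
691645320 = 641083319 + 50562001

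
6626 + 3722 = 10348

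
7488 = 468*16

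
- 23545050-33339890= -56884940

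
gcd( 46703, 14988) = 1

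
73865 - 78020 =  -4155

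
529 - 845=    - 316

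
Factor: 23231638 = 2^1* 137^1 * 84787^1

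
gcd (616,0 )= 616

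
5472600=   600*9121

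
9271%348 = 223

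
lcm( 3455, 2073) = 10365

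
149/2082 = 149/2082 = 0.07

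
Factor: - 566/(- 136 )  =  2^( - 2)*17^(- 1)*283^1 = 283/68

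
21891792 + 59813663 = 81705455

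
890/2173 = 890/2173 = 0.41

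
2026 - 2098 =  - 72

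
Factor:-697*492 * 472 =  - 2^5*3^1*17^1 * 41^2*59^1 = - 161860128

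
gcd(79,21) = 1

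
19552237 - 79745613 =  - 60193376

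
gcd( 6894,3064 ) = 766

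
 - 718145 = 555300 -1273445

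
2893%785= 538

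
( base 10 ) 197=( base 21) 98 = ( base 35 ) 5M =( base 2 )11000101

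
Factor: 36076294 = 2^1*18038147^1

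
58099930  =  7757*7490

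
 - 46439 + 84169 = 37730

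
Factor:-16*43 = -688= - 2^4 *43^1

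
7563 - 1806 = 5757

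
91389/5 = 18277+4/5  =  18277.80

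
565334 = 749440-184106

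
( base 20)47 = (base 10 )87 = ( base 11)7a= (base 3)10020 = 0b1010111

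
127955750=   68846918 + 59108832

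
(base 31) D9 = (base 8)634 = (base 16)19c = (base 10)412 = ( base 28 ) EK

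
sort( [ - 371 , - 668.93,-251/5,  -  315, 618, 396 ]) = [  -  668.93, - 371, - 315, - 251/5,396,618] 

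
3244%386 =156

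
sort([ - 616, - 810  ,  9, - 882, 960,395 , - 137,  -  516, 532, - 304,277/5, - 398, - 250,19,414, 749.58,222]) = [ - 882, - 810, - 616, - 516, -398, - 304, - 250, - 137,9, 19,277/5,222,395,414,532,749.58,960 ]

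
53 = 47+6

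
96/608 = 3/19  =  0.16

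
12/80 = 3/20 = 0.15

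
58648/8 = 7331 = 7331.00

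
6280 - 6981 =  - 701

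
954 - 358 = 596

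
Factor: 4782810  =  2^1  *3^1*5^1*131^1*1217^1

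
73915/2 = 36957+1/2 = 36957.50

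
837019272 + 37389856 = 874409128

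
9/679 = 9/679 = 0.01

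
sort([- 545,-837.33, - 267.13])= [ - 837.33, - 545, - 267.13]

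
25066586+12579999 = 37646585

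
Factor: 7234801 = 7^2*19^2*409^1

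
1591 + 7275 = 8866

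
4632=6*772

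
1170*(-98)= - 114660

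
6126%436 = 22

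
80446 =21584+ 58862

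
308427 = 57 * 5411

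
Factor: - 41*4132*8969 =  - 1519456228=- 2^2  *41^1*1033^1*8969^1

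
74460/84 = 6205/7   =  886.43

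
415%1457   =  415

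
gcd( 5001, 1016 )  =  1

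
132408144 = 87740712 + 44667432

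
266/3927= 38/561=0.07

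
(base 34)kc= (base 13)413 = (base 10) 692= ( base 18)228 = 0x2B4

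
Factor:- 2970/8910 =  - 1/3 = -3^(-1)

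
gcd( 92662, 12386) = 2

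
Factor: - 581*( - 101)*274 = 2^1*7^1 * 83^1* 101^1*137^1 = 16078594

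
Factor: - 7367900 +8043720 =2^2*5^1*33791^1 =675820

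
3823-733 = 3090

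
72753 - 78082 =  - 5329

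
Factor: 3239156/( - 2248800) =- 809789/562200 = - 2^( -3 )*3^(  -  1) * 5^ ( - 2)*73^1*937^( -1)*11093^1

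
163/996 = 163/996 = 0.16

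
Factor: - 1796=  -2^2*449^1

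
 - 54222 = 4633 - 58855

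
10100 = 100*101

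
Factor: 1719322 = 2^1*11^1 * 31^1 *2521^1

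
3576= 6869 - 3293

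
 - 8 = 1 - 9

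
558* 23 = 12834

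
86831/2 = 43415  +  1/2  =  43415.50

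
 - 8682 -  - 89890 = 81208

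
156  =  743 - 587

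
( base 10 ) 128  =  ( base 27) 4K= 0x80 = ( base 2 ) 10000000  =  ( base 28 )4g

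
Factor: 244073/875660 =2^( - 2)*5^( - 1)*41^1*5953^1*43783^( - 1)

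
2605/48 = 54+ 13/48 = 54.27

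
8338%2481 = 895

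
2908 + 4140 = 7048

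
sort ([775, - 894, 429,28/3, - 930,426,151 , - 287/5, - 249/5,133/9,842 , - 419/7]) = [ - 930, - 894, - 419/7, - 287/5 , - 249/5,28/3,133/9,151,426,429,775,842]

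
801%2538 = 801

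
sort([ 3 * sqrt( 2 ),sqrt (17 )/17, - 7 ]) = [ - 7, sqrt( 17) /17,3*sqrt(2)]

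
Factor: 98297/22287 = 3^(  -  1)*17^( - 1 )*19^( - 1)* 23^( - 1)*98297^1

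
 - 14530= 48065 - 62595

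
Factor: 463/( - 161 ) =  -7^(-1 )*23^(  -  1)*463^1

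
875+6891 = 7766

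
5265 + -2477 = 2788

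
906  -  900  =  6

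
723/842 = 723/842 = 0.86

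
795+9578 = 10373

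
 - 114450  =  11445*(-10 ) 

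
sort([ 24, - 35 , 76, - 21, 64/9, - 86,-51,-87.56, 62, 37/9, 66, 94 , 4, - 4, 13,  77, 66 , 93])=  [  -  87.56,  -  86, - 51,-35,  -  21, - 4,4 , 37/9, 64/9, 13,  24, 62 , 66, 66,76, 77, 93,  94]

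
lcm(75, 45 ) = 225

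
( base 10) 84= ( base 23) 3f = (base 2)1010100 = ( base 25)39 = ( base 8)124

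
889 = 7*127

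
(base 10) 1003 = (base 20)2a3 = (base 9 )1334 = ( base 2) 1111101011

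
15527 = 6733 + 8794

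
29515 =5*5903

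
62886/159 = 395 + 27/53=   395.51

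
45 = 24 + 21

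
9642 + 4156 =13798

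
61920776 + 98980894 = 160901670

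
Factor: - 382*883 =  - 337306 = -2^1*191^1 * 883^1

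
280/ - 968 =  - 35/121 = -0.29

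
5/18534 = 5/18534 = 0.00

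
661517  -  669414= - 7897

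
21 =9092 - 9071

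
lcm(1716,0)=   0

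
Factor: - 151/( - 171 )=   3^ ( - 2 )*19^ ( - 1)*151^1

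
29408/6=4901+1/3=4901.33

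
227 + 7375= 7602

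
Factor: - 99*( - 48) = 2^4 * 3^3*11^1 = 4752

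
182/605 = 182/605 = 0.30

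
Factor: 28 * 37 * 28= 2^4 * 7^2 * 37^1 =29008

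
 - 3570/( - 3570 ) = 1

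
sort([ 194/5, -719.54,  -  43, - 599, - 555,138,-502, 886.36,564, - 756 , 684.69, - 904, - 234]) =[ - 904, - 756, - 719.54, - 599, - 555, - 502, - 234, - 43 , 194/5, 138,564,684.69,886.36] 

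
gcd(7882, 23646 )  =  7882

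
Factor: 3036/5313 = 4/7 = 2^2*7^( - 1)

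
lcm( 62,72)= 2232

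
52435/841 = 52435/841  =  62.35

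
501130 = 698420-197290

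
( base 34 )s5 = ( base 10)957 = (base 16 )3BD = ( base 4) 32331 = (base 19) 2c7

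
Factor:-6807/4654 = -2^(-1)*3^1 * 13^( - 1)*179^(-1)* 2269^1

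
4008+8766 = 12774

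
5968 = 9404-3436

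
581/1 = 581 = 581.00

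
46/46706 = 23/23353=0.00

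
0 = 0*6048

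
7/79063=7/79063 = 0.00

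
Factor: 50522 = 2^1*25261^1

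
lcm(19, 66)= 1254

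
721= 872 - 151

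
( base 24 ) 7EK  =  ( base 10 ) 4388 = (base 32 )494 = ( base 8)10444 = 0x1124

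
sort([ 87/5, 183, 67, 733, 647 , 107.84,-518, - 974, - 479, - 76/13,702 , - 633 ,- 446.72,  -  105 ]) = [ - 974, - 633, - 518,- 479, - 446.72, - 105, - 76/13 , 87/5,67, 107.84, 183,647,702 , 733 ]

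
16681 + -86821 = - 70140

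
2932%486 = 16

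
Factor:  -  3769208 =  - 2^3 *43^1*10957^1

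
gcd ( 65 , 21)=1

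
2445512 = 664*3683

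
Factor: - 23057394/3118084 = -11528697/1559042  =  - 2^( - 1)  *3^1*779521^(-1)*3842899^1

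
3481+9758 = 13239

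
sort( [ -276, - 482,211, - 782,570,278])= [ - 782,-482, - 276, 211,278,570] 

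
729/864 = 27/32 =0.84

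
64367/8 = 64367/8=8045.88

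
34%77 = 34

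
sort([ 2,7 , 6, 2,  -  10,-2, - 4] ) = [ - 10,-4, - 2, 2,2, 6,7]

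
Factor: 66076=2^2*16519^1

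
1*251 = 251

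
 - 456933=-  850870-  - 393937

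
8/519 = 8/519 = 0.02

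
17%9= 8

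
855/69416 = 855/69416 = 0.01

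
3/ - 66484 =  - 1 + 66481/66484 = - 0.00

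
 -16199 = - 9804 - 6395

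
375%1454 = 375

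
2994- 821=2173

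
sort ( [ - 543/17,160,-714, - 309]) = [-714, - 309,  -  543/17,160]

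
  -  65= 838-903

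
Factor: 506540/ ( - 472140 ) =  - 589/549 = - 3^(-2) * 19^1*31^1*61^(-1 )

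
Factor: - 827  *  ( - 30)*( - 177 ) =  - 2^1*3^2 * 5^1*59^1*827^1 = - 4391370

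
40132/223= 179 + 215/223 = 179.96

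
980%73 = 31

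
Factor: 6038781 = 3^1*7^1*269^1*1069^1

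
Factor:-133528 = -2^3*16691^1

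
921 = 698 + 223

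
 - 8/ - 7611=8/7611 = 0.00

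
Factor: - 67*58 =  - 2^1*29^1 * 67^1 = -3886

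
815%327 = 161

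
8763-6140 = 2623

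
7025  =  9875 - 2850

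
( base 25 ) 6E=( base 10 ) 164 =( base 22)7A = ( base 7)323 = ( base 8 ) 244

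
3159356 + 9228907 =12388263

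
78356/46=1703 + 9/23=1703.39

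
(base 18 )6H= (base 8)175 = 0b1111101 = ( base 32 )3t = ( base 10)125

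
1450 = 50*29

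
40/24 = 5/3 = 1.67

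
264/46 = 5 + 17/23 = 5.74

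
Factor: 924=2^2 *3^1*7^1*11^1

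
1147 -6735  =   - 5588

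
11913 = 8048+3865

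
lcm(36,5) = 180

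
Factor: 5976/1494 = 2^2 = 4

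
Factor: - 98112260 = -2^2*5^1*1487^1*3299^1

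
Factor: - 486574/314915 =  - 2^1* 5^( - 1)*11^1*17^1*1301^1* 62983^( - 1)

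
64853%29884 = 5085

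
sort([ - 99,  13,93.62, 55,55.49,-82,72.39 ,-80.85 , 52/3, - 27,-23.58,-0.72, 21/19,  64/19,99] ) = [-99, - 82, - 80.85, - 27, - 23.58, - 0.72, 21/19 , 64/19, 13 , 52/3,55,55.49,72.39, 93.62,  99] 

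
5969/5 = 5969/5 =1193.80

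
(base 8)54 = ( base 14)32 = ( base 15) 2E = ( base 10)44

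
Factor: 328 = 2^3* 41^1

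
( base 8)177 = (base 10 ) 127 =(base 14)91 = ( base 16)7F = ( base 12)a7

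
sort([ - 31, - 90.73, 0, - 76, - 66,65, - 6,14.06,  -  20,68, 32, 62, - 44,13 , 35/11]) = [ - 90.73, - 76, - 66, -44, -31, - 20,-6,0,35/11,13,14.06,32, 62, 65,68]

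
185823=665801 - 479978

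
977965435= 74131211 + 903834224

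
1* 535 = 535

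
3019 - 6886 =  - 3867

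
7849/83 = 94 + 47/83 = 94.57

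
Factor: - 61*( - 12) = 2^2*3^1*61^1 = 732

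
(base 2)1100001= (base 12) 81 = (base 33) 2v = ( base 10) 97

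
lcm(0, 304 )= 0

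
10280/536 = 19  +  12/67=19.18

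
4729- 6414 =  - 1685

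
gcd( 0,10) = 10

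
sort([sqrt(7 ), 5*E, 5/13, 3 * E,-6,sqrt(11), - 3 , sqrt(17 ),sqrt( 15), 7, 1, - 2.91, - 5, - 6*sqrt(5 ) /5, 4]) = [ - 6, - 5, - 3, - 2.91, - 6*sqrt( 5) /5, 5/13,1,sqrt( 7),sqrt( 11 ),sqrt(15) , 4,  sqrt( 17),7,3* E,5*E]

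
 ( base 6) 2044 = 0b111001100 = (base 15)20a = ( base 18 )17A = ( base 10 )460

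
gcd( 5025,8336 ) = 1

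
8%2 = 0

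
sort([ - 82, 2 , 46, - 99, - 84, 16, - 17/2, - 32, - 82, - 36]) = [- 99, - 84, - 82, - 82, - 36 , - 32 , - 17/2, 2, 16, 46 ]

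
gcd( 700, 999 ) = 1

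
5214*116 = 604824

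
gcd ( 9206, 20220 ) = 2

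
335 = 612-277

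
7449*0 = 0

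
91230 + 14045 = 105275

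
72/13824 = 1/192 = 0.01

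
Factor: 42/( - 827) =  - 2^1*  3^1 * 7^1 *827^( - 1 )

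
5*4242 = 21210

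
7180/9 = 797 + 7/9 = 797.78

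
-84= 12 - 96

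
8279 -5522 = 2757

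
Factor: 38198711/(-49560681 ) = -3^(-1) * 17^1*29^( - 1 )*89^1*25247^1 * 569663^( - 1) 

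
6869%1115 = 179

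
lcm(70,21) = 210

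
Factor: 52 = 2^2*13^1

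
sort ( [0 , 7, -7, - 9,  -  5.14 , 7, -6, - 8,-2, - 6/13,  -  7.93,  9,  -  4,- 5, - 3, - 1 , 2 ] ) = [ - 9,-8, - 7.93, - 7, - 6,- 5.14,  -  5,- 4, - 3, - 2, - 1, - 6/13, 0,2 , 7, 7,9]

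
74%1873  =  74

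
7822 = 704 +7118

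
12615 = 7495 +5120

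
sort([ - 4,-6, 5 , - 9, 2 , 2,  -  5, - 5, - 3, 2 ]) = [ - 9,-6, - 5, - 5,-4,-3, 2, 2,2, 5]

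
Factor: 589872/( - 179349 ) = -196624/59783 = - 2^4*191^ ( - 1) *313^ ( - 1)*12289^1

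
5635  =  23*245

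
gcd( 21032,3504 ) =8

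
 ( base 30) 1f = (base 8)55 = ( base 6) 113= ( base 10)45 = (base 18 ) 29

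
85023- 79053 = 5970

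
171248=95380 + 75868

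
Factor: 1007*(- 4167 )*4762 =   -  19982156778= - 2^1*3^2*19^1*53^1*463^1*2381^1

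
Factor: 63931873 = 2633^1 * 24281^1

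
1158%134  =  86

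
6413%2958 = 497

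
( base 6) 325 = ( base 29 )49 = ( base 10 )125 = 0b1111101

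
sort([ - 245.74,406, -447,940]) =[ - 447, - 245.74, 406, 940 ]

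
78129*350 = 27345150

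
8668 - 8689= - 21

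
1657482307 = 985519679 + 671962628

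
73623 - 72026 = 1597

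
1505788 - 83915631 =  - 82409843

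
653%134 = 117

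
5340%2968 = 2372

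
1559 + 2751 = 4310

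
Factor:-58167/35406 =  - 2^(  -  1)*7^( - 1)*23^1 = - 23/14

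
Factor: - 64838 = -2^1*17^1*1907^1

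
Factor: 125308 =2^2*31327^1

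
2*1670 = 3340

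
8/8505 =8/8505 = 0.00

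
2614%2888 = 2614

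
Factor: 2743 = 13^1*211^1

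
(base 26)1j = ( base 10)45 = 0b101101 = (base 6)113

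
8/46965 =8/46965 = 0.00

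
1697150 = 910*1865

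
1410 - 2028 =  - 618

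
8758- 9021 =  - 263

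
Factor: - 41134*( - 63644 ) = 2617932296 = 2^3 * 7^1*131^1*157^1*2273^1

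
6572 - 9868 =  - 3296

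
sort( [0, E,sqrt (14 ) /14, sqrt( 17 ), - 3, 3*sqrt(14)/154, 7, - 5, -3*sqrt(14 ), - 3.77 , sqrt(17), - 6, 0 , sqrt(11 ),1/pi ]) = [ - 3*sqrt (14), - 6 , - 5, - 3.77, - 3 , 0, 0,3*sqrt(14 ) /154, sqrt( 14 )/14, 1/pi, E, sqrt( 11), sqrt( 17 ),sqrt( 17 ),7]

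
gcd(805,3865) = 5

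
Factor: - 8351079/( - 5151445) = 3^1*5^( - 1)*11^1*13^( - 1 )*41^( - 1 )*1933^( - 1 )*253063^1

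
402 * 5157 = 2073114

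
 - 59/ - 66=59/66   =  0.89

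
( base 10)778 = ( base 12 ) 54A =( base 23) 1AJ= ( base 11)648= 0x30A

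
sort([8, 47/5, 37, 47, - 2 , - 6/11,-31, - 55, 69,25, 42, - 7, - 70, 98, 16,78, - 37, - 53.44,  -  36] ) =[ -70, - 55, - 53.44, - 37, - 36, - 31, - 7, - 2, - 6/11, 8,  47/5, 16, 25,37, 42,47, 69, 78, 98]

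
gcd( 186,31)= 31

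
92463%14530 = 5283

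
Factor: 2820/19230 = 94/641  =  2^1* 47^1*641^( -1)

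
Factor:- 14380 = - 2^2*5^1*719^1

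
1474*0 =0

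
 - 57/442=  -57/442 = - 0.13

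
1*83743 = 83743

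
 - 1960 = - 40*49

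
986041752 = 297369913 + 688671839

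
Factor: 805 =5^1*7^1*23^1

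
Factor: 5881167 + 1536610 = 7417777 = 109^1 * 68053^1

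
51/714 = 1/14 = 0.07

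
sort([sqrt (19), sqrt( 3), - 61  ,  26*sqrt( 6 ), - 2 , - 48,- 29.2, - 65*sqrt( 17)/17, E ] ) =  [ - 61, - 48, - 29.2, - 65*sqrt(17)/17,-2,sqrt(3 ), E, sqrt( 19 ),26 *sqrt( 6)]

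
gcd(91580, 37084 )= 4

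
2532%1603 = 929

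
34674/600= 5779/100= 57.79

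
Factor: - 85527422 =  - 2^1*97^1 * 440863^1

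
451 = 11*41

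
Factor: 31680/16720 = 2^2*3^2*19^(-1) = 36/19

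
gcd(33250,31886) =2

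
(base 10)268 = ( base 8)414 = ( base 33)84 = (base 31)8k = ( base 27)9p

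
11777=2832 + 8945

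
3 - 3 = 0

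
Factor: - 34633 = -59^1*587^1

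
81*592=47952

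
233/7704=233/7704 = 0.03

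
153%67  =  19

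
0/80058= 0 = 0.00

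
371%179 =13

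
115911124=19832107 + 96079017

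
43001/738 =43001/738 = 58.27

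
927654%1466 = 1142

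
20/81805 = 4/16361 = 0.00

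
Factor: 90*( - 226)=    - 2^2*3^2*5^1*113^1 = - 20340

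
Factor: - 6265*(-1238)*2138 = 16582477660 = 2^2*5^1*7^1*179^1*619^1*1069^1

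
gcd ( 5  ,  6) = 1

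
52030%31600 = 20430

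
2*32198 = 64396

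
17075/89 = 191 + 76/89 = 191.85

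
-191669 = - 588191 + 396522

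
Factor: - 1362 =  - 2^1 * 3^1  *227^1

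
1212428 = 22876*53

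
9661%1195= 101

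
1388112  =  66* 21032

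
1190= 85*14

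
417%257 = 160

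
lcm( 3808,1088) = 7616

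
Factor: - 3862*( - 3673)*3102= 2^2*3^1*11^1*47^1 *1931^1*3673^1 = 44002260852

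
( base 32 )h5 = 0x225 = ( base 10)549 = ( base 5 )4144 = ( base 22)12l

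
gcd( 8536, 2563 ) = 11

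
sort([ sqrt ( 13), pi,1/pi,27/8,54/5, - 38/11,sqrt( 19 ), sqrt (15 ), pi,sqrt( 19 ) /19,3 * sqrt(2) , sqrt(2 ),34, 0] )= [ - 38/11,0,sqrt( 19 )/19,1/pi,sqrt( 2), pi,pi,27/8,sqrt (13 ),sqrt( 15 ),3 * sqrt ( 2), sqrt( 19),54/5,34]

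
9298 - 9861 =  - 563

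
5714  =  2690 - -3024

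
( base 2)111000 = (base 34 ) 1m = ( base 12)48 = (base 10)56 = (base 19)2I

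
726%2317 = 726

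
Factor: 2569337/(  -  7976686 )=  - 2^( - 1 )  *127^1*20231^1*  3988343^( - 1)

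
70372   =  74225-3853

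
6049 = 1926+4123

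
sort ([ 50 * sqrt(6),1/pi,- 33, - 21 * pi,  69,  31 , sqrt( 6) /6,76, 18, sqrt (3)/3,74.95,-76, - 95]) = [-95, - 76 ,  -  21* pi, - 33,  1/pi , sqrt (6)/6,  sqrt (3)/3,18 , 31, 69,74.95, 76, 50*sqrt ( 6)]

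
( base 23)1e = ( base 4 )211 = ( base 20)1h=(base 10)37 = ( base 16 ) 25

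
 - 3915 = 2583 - 6498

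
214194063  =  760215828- 546021765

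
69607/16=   69607/16 = 4350.44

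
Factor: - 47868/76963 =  - 2^2*3^1*3989^1*76963^( - 1)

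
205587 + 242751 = 448338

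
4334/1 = 4334 = 4334.00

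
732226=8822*83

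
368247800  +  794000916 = 1162248716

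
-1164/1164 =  - 1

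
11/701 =11/701 = 0.02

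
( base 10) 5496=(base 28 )708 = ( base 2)1010101111000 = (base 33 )51I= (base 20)DEG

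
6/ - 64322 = - 1 + 32158/32161= - 0.00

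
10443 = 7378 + 3065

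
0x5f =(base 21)4b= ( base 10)95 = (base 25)3k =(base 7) 164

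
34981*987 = 34526247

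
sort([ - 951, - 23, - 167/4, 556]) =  [ - 951, - 167/4  ,  -  23, 556]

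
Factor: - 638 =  - 2^1*11^1*29^1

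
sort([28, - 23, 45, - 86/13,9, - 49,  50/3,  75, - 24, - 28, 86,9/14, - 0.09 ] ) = [ - 49, - 28,  -  24,-23,-86/13, - 0.09,9/14,9, 50/3 , 28, 45,  75  ,  86 ] 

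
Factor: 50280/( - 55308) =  - 10/11 = - 2^1*5^1*11^( - 1)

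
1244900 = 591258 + 653642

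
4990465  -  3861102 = 1129363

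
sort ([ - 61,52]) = [ - 61,52 ] 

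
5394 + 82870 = 88264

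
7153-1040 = 6113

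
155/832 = 155/832 = 0.19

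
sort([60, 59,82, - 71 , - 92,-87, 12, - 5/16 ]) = [ - 92, - 87, - 71, - 5/16,  12, 59,60, 82 ]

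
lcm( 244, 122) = 244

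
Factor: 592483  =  592483^1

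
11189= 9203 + 1986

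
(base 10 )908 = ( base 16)38c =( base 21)215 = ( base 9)1218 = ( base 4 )32030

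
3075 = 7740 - 4665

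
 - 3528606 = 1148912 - 4677518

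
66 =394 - 328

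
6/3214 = 3/1607 = 0.00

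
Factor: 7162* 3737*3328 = 2^9*13^1*37^1*101^1*3581^1 = 89071903232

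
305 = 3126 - 2821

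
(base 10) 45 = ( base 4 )231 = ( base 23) 1m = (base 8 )55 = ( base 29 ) 1g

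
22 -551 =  - 529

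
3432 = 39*88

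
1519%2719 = 1519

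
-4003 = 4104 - 8107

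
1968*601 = 1182768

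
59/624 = 59/624 =0.09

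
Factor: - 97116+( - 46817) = - 143933 =- 31^1 * 4643^1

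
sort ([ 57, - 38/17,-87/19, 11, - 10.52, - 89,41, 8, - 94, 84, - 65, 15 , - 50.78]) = [ - 94, - 89, - 65, - 50.78 , - 10.52, - 87/19, - 38/17,8,11 , 15, 41, 57,84] 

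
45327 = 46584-1257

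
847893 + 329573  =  1177466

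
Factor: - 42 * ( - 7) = 2^1 * 3^1 * 7^2  =  294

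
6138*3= 18414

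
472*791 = 373352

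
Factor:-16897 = - 61^1*277^1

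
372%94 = 90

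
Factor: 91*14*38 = 48412 = 2^2 * 7^2 * 13^1*19^1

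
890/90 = 89/9 = 9.89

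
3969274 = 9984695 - 6015421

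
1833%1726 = 107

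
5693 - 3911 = 1782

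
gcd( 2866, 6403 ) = 1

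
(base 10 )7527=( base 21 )h19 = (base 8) 16547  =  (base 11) 5723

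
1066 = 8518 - 7452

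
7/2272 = 7/2272  =  0.00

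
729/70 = 10 + 29/70=10.41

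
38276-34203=4073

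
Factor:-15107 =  - 15107^1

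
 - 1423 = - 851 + -572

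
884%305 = 274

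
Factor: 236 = 2^2*59^1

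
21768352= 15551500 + 6216852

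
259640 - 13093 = 246547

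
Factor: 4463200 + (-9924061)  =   - 3^1*7^1*443^1*587^1  =  - 5460861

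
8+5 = 13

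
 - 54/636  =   - 1+97/106 = -0.08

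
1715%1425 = 290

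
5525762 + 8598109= 14123871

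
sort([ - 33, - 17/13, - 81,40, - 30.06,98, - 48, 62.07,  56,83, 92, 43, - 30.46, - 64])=[ - 81, - 64, - 48,-33, - 30.46, - 30.06,-17/13,40,  43,56, 62.07 , 83,92,98 ] 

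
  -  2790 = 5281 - 8071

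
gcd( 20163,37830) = 39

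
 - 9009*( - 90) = 810810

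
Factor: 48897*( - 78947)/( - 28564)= 3860271459/28564 =2^( - 2)*3^3 * 11^1 * 37^(-1)*193^( - 1)*1811^1*7177^1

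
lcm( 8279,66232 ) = 66232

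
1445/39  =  1445/39 =37.05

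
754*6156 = 4641624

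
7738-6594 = 1144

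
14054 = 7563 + 6491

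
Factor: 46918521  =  3^4* 13^1*17^1*2621^1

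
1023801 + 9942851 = 10966652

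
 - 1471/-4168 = 1471/4168 =0.35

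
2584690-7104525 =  - 4519835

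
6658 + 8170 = 14828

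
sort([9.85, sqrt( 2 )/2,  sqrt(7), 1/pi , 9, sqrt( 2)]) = [ 1/pi,sqrt(2 ) /2,sqrt ( 2),sqrt ( 7),9,9.85]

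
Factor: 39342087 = 3^2 * 1171^1 *3733^1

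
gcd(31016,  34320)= 8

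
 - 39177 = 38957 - 78134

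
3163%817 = 712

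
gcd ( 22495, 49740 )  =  5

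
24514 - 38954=  -  14440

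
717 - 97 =620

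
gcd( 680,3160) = 40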